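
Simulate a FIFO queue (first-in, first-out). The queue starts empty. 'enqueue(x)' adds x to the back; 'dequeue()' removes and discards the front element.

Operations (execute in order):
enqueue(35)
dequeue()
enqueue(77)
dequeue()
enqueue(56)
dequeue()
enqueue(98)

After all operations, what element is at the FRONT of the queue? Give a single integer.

enqueue(35): queue = [35]
dequeue(): queue = []
enqueue(77): queue = [77]
dequeue(): queue = []
enqueue(56): queue = [56]
dequeue(): queue = []
enqueue(98): queue = [98]

Answer: 98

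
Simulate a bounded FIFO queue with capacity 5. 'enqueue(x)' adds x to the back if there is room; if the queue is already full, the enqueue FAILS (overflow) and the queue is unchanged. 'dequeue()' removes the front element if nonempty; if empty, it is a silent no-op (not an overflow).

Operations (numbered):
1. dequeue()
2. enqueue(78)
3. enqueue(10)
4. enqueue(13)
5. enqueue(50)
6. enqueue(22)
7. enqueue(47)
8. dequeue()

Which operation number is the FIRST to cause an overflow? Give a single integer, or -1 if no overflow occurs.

Answer: 7

Derivation:
1. dequeue(): empty, no-op, size=0
2. enqueue(78): size=1
3. enqueue(10): size=2
4. enqueue(13): size=3
5. enqueue(50): size=4
6. enqueue(22): size=5
7. enqueue(47): size=5=cap → OVERFLOW (fail)
8. dequeue(): size=4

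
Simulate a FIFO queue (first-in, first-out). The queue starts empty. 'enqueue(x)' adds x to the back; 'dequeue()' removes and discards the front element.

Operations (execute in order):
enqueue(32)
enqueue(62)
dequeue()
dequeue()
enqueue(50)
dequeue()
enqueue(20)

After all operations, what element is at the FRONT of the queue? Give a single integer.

Answer: 20

Derivation:
enqueue(32): queue = [32]
enqueue(62): queue = [32, 62]
dequeue(): queue = [62]
dequeue(): queue = []
enqueue(50): queue = [50]
dequeue(): queue = []
enqueue(20): queue = [20]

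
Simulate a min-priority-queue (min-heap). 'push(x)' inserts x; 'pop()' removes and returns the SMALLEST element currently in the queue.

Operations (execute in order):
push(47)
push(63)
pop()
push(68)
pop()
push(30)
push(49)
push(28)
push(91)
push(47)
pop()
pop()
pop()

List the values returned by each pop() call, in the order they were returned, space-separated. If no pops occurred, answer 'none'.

Answer: 47 63 28 30 47

Derivation:
push(47): heap contents = [47]
push(63): heap contents = [47, 63]
pop() → 47: heap contents = [63]
push(68): heap contents = [63, 68]
pop() → 63: heap contents = [68]
push(30): heap contents = [30, 68]
push(49): heap contents = [30, 49, 68]
push(28): heap contents = [28, 30, 49, 68]
push(91): heap contents = [28, 30, 49, 68, 91]
push(47): heap contents = [28, 30, 47, 49, 68, 91]
pop() → 28: heap contents = [30, 47, 49, 68, 91]
pop() → 30: heap contents = [47, 49, 68, 91]
pop() → 47: heap contents = [49, 68, 91]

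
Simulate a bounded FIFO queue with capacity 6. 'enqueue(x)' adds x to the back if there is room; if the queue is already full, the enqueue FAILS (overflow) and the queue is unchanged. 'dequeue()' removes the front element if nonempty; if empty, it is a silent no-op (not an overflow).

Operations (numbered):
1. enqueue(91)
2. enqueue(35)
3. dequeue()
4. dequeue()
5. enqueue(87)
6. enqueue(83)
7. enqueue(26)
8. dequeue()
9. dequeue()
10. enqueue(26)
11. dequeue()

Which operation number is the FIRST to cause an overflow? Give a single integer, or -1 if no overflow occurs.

1. enqueue(91): size=1
2. enqueue(35): size=2
3. dequeue(): size=1
4. dequeue(): size=0
5. enqueue(87): size=1
6. enqueue(83): size=2
7. enqueue(26): size=3
8. dequeue(): size=2
9. dequeue(): size=1
10. enqueue(26): size=2
11. dequeue(): size=1

Answer: -1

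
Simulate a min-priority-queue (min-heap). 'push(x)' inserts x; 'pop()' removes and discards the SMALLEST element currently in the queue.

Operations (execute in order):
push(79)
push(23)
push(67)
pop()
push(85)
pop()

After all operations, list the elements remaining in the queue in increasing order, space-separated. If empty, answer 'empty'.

push(79): heap contents = [79]
push(23): heap contents = [23, 79]
push(67): heap contents = [23, 67, 79]
pop() → 23: heap contents = [67, 79]
push(85): heap contents = [67, 79, 85]
pop() → 67: heap contents = [79, 85]

Answer: 79 85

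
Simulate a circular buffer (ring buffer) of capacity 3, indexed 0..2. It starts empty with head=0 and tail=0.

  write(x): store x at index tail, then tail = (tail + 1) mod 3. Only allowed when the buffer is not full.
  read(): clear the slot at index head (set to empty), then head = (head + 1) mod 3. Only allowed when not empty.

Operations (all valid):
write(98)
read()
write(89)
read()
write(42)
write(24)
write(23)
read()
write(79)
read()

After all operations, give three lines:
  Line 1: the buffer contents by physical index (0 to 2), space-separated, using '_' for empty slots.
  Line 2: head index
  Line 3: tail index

write(98): buf=[98 _ _], head=0, tail=1, size=1
read(): buf=[_ _ _], head=1, tail=1, size=0
write(89): buf=[_ 89 _], head=1, tail=2, size=1
read(): buf=[_ _ _], head=2, tail=2, size=0
write(42): buf=[_ _ 42], head=2, tail=0, size=1
write(24): buf=[24 _ 42], head=2, tail=1, size=2
write(23): buf=[24 23 42], head=2, tail=2, size=3
read(): buf=[24 23 _], head=0, tail=2, size=2
write(79): buf=[24 23 79], head=0, tail=0, size=3
read(): buf=[_ 23 79], head=1, tail=0, size=2

Answer: _ 23 79
1
0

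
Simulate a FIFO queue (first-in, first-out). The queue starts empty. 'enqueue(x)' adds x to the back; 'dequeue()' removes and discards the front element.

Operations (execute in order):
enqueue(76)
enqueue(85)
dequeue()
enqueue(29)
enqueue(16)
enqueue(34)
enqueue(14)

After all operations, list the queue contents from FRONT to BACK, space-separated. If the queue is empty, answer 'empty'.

Answer: 85 29 16 34 14

Derivation:
enqueue(76): [76]
enqueue(85): [76, 85]
dequeue(): [85]
enqueue(29): [85, 29]
enqueue(16): [85, 29, 16]
enqueue(34): [85, 29, 16, 34]
enqueue(14): [85, 29, 16, 34, 14]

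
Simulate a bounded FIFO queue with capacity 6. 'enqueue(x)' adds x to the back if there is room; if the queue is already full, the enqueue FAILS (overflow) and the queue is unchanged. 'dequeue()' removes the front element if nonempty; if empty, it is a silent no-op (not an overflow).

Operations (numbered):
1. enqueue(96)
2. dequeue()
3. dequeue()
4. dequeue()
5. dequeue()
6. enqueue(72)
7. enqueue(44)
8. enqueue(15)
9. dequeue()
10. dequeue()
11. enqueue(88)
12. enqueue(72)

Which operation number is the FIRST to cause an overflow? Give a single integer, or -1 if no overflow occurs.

1. enqueue(96): size=1
2. dequeue(): size=0
3. dequeue(): empty, no-op, size=0
4. dequeue(): empty, no-op, size=0
5. dequeue(): empty, no-op, size=0
6. enqueue(72): size=1
7. enqueue(44): size=2
8. enqueue(15): size=3
9. dequeue(): size=2
10. dequeue(): size=1
11. enqueue(88): size=2
12. enqueue(72): size=3

Answer: -1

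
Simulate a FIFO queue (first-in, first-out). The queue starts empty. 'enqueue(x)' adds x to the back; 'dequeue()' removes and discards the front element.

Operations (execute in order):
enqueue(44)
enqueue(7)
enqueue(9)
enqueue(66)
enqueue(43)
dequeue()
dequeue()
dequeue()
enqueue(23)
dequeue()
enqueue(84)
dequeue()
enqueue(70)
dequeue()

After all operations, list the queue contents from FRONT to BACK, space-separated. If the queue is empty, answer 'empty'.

enqueue(44): [44]
enqueue(7): [44, 7]
enqueue(9): [44, 7, 9]
enqueue(66): [44, 7, 9, 66]
enqueue(43): [44, 7, 9, 66, 43]
dequeue(): [7, 9, 66, 43]
dequeue(): [9, 66, 43]
dequeue(): [66, 43]
enqueue(23): [66, 43, 23]
dequeue(): [43, 23]
enqueue(84): [43, 23, 84]
dequeue(): [23, 84]
enqueue(70): [23, 84, 70]
dequeue(): [84, 70]

Answer: 84 70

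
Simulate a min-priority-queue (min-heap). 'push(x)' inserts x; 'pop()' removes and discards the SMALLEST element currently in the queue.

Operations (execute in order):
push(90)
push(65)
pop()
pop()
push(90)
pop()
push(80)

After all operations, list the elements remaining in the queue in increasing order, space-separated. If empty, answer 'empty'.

Answer: 80

Derivation:
push(90): heap contents = [90]
push(65): heap contents = [65, 90]
pop() → 65: heap contents = [90]
pop() → 90: heap contents = []
push(90): heap contents = [90]
pop() → 90: heap contents = []
push(80): heap contents = [80]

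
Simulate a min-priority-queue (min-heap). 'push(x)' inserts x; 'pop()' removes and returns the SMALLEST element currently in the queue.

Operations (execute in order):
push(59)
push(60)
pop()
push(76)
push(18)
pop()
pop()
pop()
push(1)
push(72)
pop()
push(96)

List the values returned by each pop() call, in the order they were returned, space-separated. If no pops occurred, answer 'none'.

Answer: 59 18 60 76 1

Derivation:
push(59): heap contents = [59]
push(60): heap contents = [59, 60]
pop() → 59: heap contents = [60]
push(76): heap contents = [60, 76]
push(18): heap contents = [18, 60, 76]
pop() → 18: heap contents = [60, 76]
pop() → 60: heap contents = [76]
pop() → 76: heap contents = []
push(1): heap contents = [1]
push(72): heap contents = [1, 72]
pop() → 1: heap contents = [72]
push(96): heap contents = [72, 96]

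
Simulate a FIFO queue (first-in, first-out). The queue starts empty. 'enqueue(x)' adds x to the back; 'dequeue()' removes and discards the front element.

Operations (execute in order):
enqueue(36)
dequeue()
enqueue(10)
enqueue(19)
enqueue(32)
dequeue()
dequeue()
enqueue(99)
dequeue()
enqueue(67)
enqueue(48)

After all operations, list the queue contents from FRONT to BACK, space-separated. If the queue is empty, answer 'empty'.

enqueue(36): [36]
dequeue(): []
enqueue(10): [10]
enqueue(19): [10, 19]
enqueue(32): [10, 19, 32]
dequeue(): [19, 32]
dequeue(): [32]
enqueue(99): [32, 99]
dequeue(): [99]
enqueue(67): [99, 67]
enqueue(48): [99, 67, 48]

Answer: 99 67 48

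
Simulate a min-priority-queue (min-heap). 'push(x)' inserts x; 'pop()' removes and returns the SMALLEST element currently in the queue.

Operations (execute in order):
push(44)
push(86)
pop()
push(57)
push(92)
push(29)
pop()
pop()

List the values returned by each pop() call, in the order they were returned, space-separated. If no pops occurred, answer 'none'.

push(44): heap contents = [44]
push(86): heap contents = [44, 86]
pop() → 44: heap contents = [86]
push(57): heap contents = [57, 86]
push(92): heap contents = [57, 86, 92]
push(29): heap contents = [29, 57, 86, 92]
pop() → 29: heap contents = [57, 86, 92]
pop() → 57: heap contents = [86, 92]

Answer: 44 29 57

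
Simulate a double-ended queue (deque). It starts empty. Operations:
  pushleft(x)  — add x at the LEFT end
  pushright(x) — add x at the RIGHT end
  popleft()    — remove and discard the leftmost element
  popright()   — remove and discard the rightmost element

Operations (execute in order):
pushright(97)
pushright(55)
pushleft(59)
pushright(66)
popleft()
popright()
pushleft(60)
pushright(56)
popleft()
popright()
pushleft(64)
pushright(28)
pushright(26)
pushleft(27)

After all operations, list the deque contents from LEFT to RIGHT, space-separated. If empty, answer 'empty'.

Answer: 27 64 97 55 28 26

Derivation:
pushright(97): [97]
pushright(55): [97, 55]
pushleft(59): [59, 97, 55]
pushright(66): [59, 97, 55, 66]
popleft(): [97, 55, 66]
popright(): [97, 55]
pushleft(60): [60, 97, 55]
pushright(56): [60, 97, 55, 56]
popleft(): [97, 55, 56]
popright(): [97, 55]
pushleft(64): [64, 97, 55]
pushright(28): [64, 97, 55, 28]
pushright(26): [64, 97, 55, 28, 26]
pushleft(27): [27, 64, 97, 55, 28, 26]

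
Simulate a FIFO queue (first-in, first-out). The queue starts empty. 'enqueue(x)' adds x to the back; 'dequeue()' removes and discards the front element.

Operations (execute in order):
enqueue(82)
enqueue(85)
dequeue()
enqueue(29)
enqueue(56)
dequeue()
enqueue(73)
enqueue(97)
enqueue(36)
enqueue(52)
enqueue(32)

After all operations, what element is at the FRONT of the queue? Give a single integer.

enqueue(82): queue = [82]
enqueue(85): queue = [82, 85]
dequeue(): queue = [85]
enqueue(29): queue = [85, 29]
enqueue(56): queue = [85, 29, 56]
dequeue(): queue = [29, 56]
enqueue(73): queue = [29, 56, 73]
enqueue(97): queue = [29, 56, 73, 97]
enqueue(36): queue = [29, 56, 73, 97, 36]
enqueue(52): queue = [29, 56, 73, 97, 36, 52]
enqueue(32): queue = [29, 56, 73, 97, 36, 52, 32]

Answer: 29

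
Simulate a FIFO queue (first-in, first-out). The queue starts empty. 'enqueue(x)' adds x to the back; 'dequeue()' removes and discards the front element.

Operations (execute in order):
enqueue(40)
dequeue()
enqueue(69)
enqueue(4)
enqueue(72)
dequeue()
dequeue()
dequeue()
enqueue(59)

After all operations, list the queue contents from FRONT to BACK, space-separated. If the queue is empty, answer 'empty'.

enqueue(40): [40]
dequeue(): []
enqueue(69): [69]
enqueue(4): [69, 4]
enqueue(72): [69, 4, 72]
dequeue(): [4, 72]
dequeue(): [72]
dequeue(): []
enqueue(59): [59]

Answer: 59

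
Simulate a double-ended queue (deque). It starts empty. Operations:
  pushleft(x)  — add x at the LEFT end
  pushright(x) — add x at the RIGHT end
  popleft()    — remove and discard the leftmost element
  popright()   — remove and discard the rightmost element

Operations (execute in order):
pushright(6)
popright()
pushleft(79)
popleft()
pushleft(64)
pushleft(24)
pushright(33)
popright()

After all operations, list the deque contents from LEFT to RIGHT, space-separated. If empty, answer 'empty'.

pushright(6): [6]
popright(): []
pushleft(79): [79]
popleft(): []
pushleft(64): [64]
pushleft(24): [24, 64]
pushright(33): [24, 64, 33]
popright(): [24, 64]

Answer: 24 64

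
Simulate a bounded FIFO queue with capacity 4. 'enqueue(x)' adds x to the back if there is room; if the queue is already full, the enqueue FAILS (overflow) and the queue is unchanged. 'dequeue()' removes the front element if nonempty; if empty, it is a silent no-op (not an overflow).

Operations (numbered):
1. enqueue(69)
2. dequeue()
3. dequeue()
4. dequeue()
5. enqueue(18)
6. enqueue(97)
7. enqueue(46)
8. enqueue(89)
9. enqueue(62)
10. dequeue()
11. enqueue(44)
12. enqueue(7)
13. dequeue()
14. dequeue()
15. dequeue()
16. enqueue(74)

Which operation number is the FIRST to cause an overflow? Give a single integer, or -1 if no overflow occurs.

Answer: 9

Derivation:
1. enqueue(69): size=1
2. dequeue(): size=0
3. dequeue(): empty, no-op, size=0
4. dequeue(): empty, no-op, size=0
5. enqueue(18): size=1
6. enqueue(97): size=2
7. enqueue(46): size=3
8. enqueue(89): size=4
9. enqueue(62): size=4=cap → OVERFLOW (fail)
10. dequeue(): size=3
11. enqueue(44): size=4
12. enqueue(7): size=4=cap → OVERFLOW (fail)
13. dequeue(): size=3
14. dequeue(): size=2
15. dequeue(): size=1
16. enqueue(74): size=2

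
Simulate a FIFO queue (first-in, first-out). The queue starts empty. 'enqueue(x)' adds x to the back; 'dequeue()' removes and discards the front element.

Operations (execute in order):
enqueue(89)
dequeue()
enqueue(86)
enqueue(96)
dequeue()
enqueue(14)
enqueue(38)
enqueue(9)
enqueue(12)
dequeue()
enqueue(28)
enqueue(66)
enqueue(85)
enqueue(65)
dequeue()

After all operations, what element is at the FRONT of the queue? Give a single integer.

Answer: 38

Derivation:
enqueue(89): queue = [89]
dequeue(): queue = []
enqueue(86): queue = [86]
enqueue(96): queue = [86, 96]
dequeue(): queue = [96]
enqueue(14): queue = [96, 14]
enqueue(38): queue = [96, 14, 38]
enqueue(9): queue = [96, 14, 38, 9]
enqueue(12): queue = [96, 14, 38, 9, 12]
dequeue(): queue = [14, 38, 9, 12]
enqueue(28): queue = [14, 38, 9, 12, 28]
enqueue(66): queue = [14, 38, 9, 12, 28, 66]
enqueue(85): queue = [14, 38, 9, 12, 28, 66, 85]
enqueue(65): queue = [14, 38, 9, 12, 28, 66, 85, 65]
dequeue(): queue = [38, 9, 12, 28, 66, 85, 65]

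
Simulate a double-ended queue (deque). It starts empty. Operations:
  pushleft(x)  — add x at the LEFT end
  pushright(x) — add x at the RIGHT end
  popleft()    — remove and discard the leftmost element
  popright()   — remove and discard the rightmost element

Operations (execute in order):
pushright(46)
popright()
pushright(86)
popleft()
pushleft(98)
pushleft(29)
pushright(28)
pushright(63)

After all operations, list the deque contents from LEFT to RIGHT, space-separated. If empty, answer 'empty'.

Answer: 29 98 28 63

Derivation:
pushright(46): [46]
popright(): []
pushright(86): [86]
popleft(): []
pushleft(98): [98]
pushleft(29): [29, 98]
pushright(28): [29, 98, 28]
pushright(63): [29, 98, 28, 63]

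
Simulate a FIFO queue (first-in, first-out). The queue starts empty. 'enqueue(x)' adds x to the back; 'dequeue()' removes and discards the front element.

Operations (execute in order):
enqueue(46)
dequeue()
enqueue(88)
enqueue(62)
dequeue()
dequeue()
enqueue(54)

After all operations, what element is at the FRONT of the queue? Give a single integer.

Answer: 54

Derivation:
enqueue(46): queue = [46]
dequeue(): queue = []
enqueue(88): queue = [88]
enqueue(62): queue = [88, 62]
dequeue(): queue = [62]
dequeue(): queue = []
enqueue(54): queue = [54]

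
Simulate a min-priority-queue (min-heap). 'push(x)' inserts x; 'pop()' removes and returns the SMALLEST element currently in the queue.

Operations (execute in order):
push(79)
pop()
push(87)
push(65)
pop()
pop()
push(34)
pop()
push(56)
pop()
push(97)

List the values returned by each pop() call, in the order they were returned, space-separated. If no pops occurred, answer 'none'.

Answer: 79 65 87 34 56

Derivation:
push(79): heap contents = [79]
pop() → 79: heap contents = []
push(87): heap contents = [87]
push(65): heap contents = [65, 87]
pop() → 65: heap contents = [87]
pop() → 87: heap contents = []
push(34): heap contents = [34]
pop() → 34: heap contents = []
push(56): heap contents = [56]
pop() → 56: heap contents = []
push(97): heap contents = [97]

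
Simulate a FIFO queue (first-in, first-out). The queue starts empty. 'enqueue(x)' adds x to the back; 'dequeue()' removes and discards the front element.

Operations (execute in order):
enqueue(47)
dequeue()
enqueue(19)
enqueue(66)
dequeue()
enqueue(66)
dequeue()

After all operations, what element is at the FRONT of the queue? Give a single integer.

Answer: 66

Derivation:
enqueue(47): queue = [47]
dequeue(): queue = []
enqueue(19): queue = [19]
enqueue(66): queue = [19, 66]
dequeue(): queue = [66]
enqueue(66): queue = [66, 66]
dequeue(): queue = [66]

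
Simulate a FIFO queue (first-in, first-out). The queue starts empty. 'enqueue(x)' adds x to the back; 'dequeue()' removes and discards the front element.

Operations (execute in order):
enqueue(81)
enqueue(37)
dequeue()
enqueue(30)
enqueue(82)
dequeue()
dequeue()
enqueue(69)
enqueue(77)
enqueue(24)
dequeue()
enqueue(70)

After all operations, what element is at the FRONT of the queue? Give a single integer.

enqueue(81): queue = [81]
enqueue(37): queue = [81, 37]
dequeue(): queue = [37]
enqueue(30): queue = [37, 30]
enqueue(82): queue = [37, 30, 82]
dequeue(): queue = [30, 82]
dequeue(): queue = [82]
enqueue(69): queue = [82, 69]
enqueue(77): queue = [82, 69, 77]
enqueue(24): queue = [82, 69, 77, 24]
dequeue(): queue = [69, 77, 24]
enqueue(70): queue = [69, 77, 24, 70]

Answer: 69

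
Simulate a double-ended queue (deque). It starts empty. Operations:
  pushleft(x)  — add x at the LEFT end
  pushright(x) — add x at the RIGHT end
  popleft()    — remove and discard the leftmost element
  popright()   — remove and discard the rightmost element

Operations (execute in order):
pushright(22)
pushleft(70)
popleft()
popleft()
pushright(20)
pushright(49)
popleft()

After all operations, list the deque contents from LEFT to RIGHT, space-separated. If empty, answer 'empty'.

pushright(22): [22]
pushleft(70): [70, 22]
popleft(): [22]
popleft(): []
pushright(20): [20]
pushright(49): [20, 49]
popleft(): [49]

Answer: 49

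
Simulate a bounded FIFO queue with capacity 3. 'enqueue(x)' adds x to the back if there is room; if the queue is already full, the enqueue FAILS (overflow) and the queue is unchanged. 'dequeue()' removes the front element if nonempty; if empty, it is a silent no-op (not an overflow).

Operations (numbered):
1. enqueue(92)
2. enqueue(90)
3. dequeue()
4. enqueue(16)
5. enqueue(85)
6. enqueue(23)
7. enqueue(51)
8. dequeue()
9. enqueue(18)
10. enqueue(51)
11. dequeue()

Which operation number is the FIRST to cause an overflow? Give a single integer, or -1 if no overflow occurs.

Answer: 6

Derivation:
1. enqueue(92): size=1
2. enqueue(90): size=2
3. dequeue(): size=1
4. enqueue(16): size=2
5. enqueue(85): size=3
6. enqueue(23): size=3=cap → OVERFLOW (fail)
7. enqueue(51): size=3=cap → OVERFLOW (fail)
8. dequeue(): size=2
9. enqueue(18): size=3
10. enqueue(51): size=3=cap → OVERFLOW (fail)
11. dequeue(): size=2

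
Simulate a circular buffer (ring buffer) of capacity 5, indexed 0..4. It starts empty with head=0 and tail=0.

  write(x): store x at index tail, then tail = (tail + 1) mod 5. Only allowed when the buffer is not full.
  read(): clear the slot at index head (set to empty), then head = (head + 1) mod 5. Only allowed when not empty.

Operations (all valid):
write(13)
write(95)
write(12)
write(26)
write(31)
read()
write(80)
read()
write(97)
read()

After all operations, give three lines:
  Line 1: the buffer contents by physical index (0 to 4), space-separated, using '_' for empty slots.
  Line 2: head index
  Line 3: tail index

write(13): buf=[13 _ _ _ _], head=0, tail=1, size=1
write(95): buf=[13 95 _ _ _], head=0, tail=2, size=2
write(12): buf=[13 95 12 _ _], head=0, tail=3, size=3
write(26): buf=[13 95 12 26 _], head=0, tail=4, size=4
write(31): buf=[13 95 12 26 31], head=0, tail=0, size=5
read(): buf=[_ 95 12 26 31], head=1, tail=0, size=4
write(80): buf=[80 95 12 26 31], head=1, tail=1, size=5
read(): buf=[80 _ 12 26 31], head=2, tail=1, size=4
write(97): buf=[80 97 12 26 31], head=2, tail=2, size=5
read(): buf=[80 97 _ 26 31], head=3, tail=2, size=4

Answer: 80 97 _ 26 31
3
2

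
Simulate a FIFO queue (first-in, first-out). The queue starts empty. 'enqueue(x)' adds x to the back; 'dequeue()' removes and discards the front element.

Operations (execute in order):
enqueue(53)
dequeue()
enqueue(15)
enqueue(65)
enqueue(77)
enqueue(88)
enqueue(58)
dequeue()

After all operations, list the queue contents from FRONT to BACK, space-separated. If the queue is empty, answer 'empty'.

Answer: 65 77 88 58

Derivation:
enqueue(53): [53]
dequeue(): []
enqueue(15): [15]
enqueue(65): [15, 65]
enqueue(77): [15, 65, 77]
enqueue(88): [15, 65, 77, 88]
enqueue(58): [15, 65, 77, 88, 58]
dequeue(): [65, 77, 88, 58]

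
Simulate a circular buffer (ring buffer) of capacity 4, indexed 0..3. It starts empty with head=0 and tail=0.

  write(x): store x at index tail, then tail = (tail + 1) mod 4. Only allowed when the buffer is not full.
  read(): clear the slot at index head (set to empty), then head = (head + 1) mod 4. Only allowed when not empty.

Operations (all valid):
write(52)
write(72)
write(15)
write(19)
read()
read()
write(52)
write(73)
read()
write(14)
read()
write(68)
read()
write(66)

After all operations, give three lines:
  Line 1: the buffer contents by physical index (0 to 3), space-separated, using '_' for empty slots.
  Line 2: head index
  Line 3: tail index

Answer: 66 73 14 68
1
1

Derivation:
write(52): buf=[52 _ _ _], head=0, tail=1, size=1
write(72): buf=[52 72 _ _], head=0, tail=2, size=2
write(15): buf=[52 72 15 _], head=0, tail=3, size=3
write(19): buf=[52 72 15 19], head=0, tail=0, size=4
read(): buf=[_ 72 15 19], head=1, tail=0, size=3
read(): buf=[_ _ 15 19], head=2, tail=0, size=2
write(52): buf=[52 _ 15 19], head=2, tail=1, size=3
write(73): buf=[52 73 15 19], head=2, tail=2, size=4
read(): buf=[52 73 _ 19], head=3, tail=2, size=3
write(14): buf=[52 73 14 19], head=3, tail=3, size=4
read(): buf=[52 73 14 _], head=0, tail=3, size=3
write(68): buf=[52 73 14 68], head=0, tail=0, size=4
read(): buf=[_ 73 14 68], head=1, tail=0, size=3
write(66): buf=[66 73 14 68], head=1, tail=1, size=4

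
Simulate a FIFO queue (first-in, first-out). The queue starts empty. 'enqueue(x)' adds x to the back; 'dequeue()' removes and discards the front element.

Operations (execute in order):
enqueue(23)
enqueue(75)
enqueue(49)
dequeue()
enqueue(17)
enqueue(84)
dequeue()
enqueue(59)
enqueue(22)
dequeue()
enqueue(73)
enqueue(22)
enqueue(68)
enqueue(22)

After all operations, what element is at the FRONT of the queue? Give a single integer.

enqueue(23): queue = [23]
enqueue(75): queue = [23, 75]
enqueue(49): queue = [23, 75, 49]
dequeue(): queue = [75, 49]
enqueue(17): queue = [75, 49, 17]
enqueue(84): queue = [75, 49, 17, 84]
dequeue(): queue = [49, 17, 84]
enqueue(59): queue = [49, 17, 84, 59]
enqueue(22): queue = [49, 17, 84, 59, 22]
dequeue(): queue = [17, 84, 59, 22]
enqueue(73): queue = [17, 84, 59, 22, 73]
enqueue(22): queue = [17, 84, 59, 22, 73, 22]
enqueue(68): queue = [17, 84, 59, 22, 73, 22, 68]
enqueue(22): queue = [17, 84, 59, 22, 73, 22, 68, 22]

Answer: 17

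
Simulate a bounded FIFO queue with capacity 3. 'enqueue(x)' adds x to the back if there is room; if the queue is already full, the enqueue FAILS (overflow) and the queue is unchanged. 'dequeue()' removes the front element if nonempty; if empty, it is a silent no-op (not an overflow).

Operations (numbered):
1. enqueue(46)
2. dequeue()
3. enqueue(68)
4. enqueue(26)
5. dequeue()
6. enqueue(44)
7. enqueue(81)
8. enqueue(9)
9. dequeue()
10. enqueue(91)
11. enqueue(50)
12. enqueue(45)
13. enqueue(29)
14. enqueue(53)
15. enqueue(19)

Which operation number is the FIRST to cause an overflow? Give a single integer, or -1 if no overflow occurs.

Answer: 8

Derivation:
1. enqueue(46): size=1
2. dequeue(): size=0
3. enqueue(68): size=1
4. enqueue(26): size=2
5. dequeue(): size=1
6. enqueue(44): size=2
7. enqueue(81): size=3
8. enqueue(9): size=3=cap → OVERFLOW (fail)
9. dequeue(): size=2
10. enqueue(91): size=3
11. enqueue(50): size=3=cap → OVERFLOW (fail)
12. enqueue(45): size=3=cap → OVERFLOW (fail)
13. enqueue(29): size=3=cap → OVERFLOW (fail)
14. enqueue(53): size=3=cap → OVERFLOW (fail)
15. enqueue(19): size=3=cap → OVERFLOW (fail)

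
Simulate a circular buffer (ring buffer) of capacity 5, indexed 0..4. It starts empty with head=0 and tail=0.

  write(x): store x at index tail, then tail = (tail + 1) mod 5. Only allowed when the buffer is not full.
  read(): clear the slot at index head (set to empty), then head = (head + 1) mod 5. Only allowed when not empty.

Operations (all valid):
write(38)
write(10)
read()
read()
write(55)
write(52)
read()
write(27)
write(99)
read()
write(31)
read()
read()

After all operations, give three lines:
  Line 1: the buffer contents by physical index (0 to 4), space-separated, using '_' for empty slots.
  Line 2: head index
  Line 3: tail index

Answer: _ 31 _ _ _
1
2

Derivation:
write(38): buf=[38 _ _ _ _], head=0, tail=1, size=1
write(10): buf=[38 10 _ _ _], head=0, tail=2, size=2
read(): buf=[_ 10 _ _ _], head=1, tail=2, size=1
read(): buf=[_ _ _ _ _], head=2, tail=2, size=0
write(55): buf=[_ _ 55 _ _], head=2, tail=3, size=1
write(52): buf=[_ _ 55 52 _], head=2, tail=4, size=2
read(): buf=[_ _ _ 52 _], head=3, tail=4, size=1
write(27): buf=[_ _ _ 52 27], head=3, tail=0, size=2
write(99): buf=[99 _ _ 52 27], head=3, tail=1, size=3
read(): buf=[99 _ _ _ 27], head=4, tail=1, size=2
write(31): buf=[99 31 _ _ 27], head=4, tail=2, size=3
read(): buf=[99 31 _ _ _], head=0, tail=2, size=2
read(): buf=[_ 31 _ _ _], head=1, tail=2, size=1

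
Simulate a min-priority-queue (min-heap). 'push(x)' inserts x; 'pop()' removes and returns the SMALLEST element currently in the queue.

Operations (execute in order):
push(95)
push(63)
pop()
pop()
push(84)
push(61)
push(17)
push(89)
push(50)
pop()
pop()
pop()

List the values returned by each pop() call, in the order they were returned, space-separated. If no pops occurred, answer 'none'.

Answer: 63 95 17 50 61

Derivation:
push(95): heap contents = [95]
push(63): heap contents = [63, 95]
pop() → 63: heap contents = [95]
pop() → 95: heap contents = []
push(84): heap contents = [84]
push(61): heap contents = [61, 84]
push(17): heap contents = [17, 61, 84]
push(89): heap contents = [17, 61, 84, 89]
push(50): heap contents = [17, 50, 61, 84, 89]
pop() → 17: heap contents = [50, 61, 84, 89]
pop() → 50: heap contents = [61, 84, 89]
pop() → 61: heap contents = [84, 89]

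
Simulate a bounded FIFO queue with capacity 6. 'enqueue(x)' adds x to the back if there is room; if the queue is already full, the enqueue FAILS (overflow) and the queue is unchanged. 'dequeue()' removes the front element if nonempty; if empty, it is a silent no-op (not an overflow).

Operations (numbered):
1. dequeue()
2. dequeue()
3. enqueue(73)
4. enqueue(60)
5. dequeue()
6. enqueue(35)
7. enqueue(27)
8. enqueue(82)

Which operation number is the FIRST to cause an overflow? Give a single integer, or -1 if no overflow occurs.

Answer: -1

Derivation:
1. dequeue(): empty, no-op, size=0
2. dequeue(): empty, no-op, size=0
3. enqueue(73): size=1
4. enqueue(60): size=2
5. dequeue(): size=1
6. enqueue(35): size=2
7. enqueue(27): size=3
8. enqueue(82): size=4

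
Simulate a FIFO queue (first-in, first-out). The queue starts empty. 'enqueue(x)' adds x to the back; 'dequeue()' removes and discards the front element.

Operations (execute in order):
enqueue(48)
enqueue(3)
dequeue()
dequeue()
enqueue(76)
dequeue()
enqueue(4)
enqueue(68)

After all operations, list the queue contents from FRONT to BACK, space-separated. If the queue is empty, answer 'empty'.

Answer: 4 68

Derivation:
enqueue(48): [48]
enqueue(3): [48, 3]
dequeue(): [3]
dequeue(): []
enqueue(76): [76]
dequeue(): []
enqueue(4): [4]
enqueue(68): [4, 68]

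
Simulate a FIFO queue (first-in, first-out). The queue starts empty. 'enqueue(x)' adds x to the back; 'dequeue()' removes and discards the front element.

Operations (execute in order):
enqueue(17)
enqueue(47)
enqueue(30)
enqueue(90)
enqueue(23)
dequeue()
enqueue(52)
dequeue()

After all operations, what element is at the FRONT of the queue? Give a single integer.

enqueue(17): queue = [17]
enqueue(47): queue = [17, 47]
enqueue(30): queue = [17, 47, 30]
enqueue(90): queue = [17, 47, 30, 90]
enqueue(23): queue = [17, 47, 30, 90, 23]
dequeue(): queue = [47, 30, 90, 23]
enqueue(52): queue = [47, 30, 90, 23, 52]
dequeue(): queue = [30, 90, 23, 52]

Answer: 30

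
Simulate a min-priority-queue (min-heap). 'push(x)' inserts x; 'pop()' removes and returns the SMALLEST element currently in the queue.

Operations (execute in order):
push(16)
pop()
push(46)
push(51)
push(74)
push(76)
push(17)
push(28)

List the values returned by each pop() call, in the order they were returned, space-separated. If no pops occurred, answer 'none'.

Answer: 16

Derivation:
push(16): heap contents = [16]
pop() → 16: heap contents = []
push(46): heap contents = [46]
push(51): heap contents = [46, 51]
push(74): heap contents = [46, 51, 74]
push(76): heap contents = [46, 51, 74, 76]
push(17): heap contents = [17, 46, 51, 74, 76]
push(28): heap contents = [17, 28, 46, 51, 74, 76]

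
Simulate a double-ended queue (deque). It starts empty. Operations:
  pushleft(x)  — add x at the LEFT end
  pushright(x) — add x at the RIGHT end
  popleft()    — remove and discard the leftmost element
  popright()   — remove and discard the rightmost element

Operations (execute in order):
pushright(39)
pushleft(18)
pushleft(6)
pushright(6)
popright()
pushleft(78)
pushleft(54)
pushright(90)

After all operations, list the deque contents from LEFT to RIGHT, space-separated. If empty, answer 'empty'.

pushright(39): [39]
pushleft(18): [18, 39]
pushleft(6): [6, 18, 39]
pushright(6): [6, 18, 39, 6]
popright(): [6, 18, 39]
pushleft(78): [78, 6, 18, 39]
pushleft(54): [54, 78, 6, 18, 39]
pushright(90): [54, 78, 6, 18, 39, 90]

Answer: 54 78 6 18 39 90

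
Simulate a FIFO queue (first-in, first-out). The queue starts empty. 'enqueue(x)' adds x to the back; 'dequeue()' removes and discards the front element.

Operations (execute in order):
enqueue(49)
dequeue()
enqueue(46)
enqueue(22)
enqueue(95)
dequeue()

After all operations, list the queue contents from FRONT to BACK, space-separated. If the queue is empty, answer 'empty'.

Answer: 22 95

Derivation:
enqueue(49): [49]
dequeue(): []
enqueue(46): [46]
enqueue(22): [46, 22]
enqueue(95): [46, 22, 95]
dequeue(): [22, 95]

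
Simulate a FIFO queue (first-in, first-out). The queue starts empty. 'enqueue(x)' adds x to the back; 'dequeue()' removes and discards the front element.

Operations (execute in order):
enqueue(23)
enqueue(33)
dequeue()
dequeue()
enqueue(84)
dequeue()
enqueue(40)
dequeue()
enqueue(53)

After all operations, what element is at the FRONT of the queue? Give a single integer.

Answer: 53

Derivation:
enqueue(23): queue = [23]
enqueue(33): queue = [23, 33]
dequeue(): queue = [33]
dequeue(): queue = []
enqueue(84): queue = [84]
dequeue(): queue = []
enqueue(40): queue = [40]
dequeue(): queue = []
enqueue(53): queue = [53]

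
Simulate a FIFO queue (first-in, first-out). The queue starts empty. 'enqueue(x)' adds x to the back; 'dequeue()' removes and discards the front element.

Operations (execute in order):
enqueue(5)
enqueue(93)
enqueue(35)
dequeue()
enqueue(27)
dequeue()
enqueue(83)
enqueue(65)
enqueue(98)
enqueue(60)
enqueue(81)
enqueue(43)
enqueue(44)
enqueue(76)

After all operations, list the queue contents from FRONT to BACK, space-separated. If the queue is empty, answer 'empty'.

Answer: 35 27 83 65 98 60 81 43 44 76

Derivation:
enqueue(5): [5]
enqueue(93): [5, 93]
enqueue(35): [5, 93, 35]
dequeue(): [93, 35]
enqueue(27): [93, 35, 27]
dequeue(): [35, 27]
enqueue(83): [35, 27, 83]
enqueue(65): [35, 27, 83, 65]
enqueue(98): [35, 27, 83, 65, 98]
enqueue(60): [35, 27, 83, 65, 98, 60]
enqueue(81): [35, 27, 83, 65, 98, 60, 81]
enqueue(43): [35, 27, 83, 65, 98, 60, 81, 43]
enqueue(44): [35, 27, 83, 65, 98, 60, 81, 43, 44]
enqueue(76): [35, 27, 83, 65, 98, 60, 81, 43, 44, 76]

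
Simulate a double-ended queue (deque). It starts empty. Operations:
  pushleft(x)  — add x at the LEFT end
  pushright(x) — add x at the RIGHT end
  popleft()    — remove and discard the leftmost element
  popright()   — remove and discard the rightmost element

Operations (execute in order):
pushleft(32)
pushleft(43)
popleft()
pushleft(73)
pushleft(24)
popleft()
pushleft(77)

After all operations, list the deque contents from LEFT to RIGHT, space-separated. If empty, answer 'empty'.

pushleft(32): [32]
pushleft(43): [43, 32]
popleft(): [32]
pushleft(73): [73, 32]
pushleft(24): [24, 73, 32]
popleft(): [73, 32]
pushleft(77): [77, 73, 32]

Answer: 77 73 32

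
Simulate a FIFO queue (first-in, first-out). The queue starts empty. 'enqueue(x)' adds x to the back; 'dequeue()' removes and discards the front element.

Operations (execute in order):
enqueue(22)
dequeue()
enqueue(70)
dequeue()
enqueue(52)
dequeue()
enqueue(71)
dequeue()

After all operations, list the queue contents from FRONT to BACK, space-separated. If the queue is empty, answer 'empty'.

enqueue(22): [22]
dequeue(): []
enqueue(70): [70]
dequeue(): []
enqueue(52): [52]
dequeue(): []
enqueue(71): [71]
dequeue(): []

Answer: empty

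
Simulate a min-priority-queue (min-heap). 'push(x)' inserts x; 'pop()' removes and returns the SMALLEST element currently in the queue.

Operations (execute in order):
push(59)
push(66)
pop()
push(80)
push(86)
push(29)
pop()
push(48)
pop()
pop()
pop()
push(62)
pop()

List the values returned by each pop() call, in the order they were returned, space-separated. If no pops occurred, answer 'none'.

Answer: 59 29 48 66 80 62

Derivation:
push(59): heap contents = [59]
push(66): heap contents = [59, 66]
pop() → 59: heap contents = [66]
push(80): heap contents = [66, 80]
push(86): heap contents = [66, 80, 86]
push(29): heap contents = [29, 66, 80, 86]
pop() → 29: heap contents = [66, 80, 86]
push(48): heap contents = [48, 66, 80, 86]
pop() → 48: heap contents = [66, 80, 86]
pop() → 66: heap contents = [80, 86]
pop() → 80: heap contents = [86]
push(62): heap contents = [62, 86]
pop() → 62: heap contents = [86]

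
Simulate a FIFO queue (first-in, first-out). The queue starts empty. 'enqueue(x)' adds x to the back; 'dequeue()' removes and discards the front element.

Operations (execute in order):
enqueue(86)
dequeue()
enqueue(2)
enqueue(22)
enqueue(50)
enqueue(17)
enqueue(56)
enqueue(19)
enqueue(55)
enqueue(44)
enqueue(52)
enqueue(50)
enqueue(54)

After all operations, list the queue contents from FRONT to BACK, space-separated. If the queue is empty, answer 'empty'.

enqueue(86): [86]
dequeue(): []
enqueue(2): [2]
enqueue(22): [2, 22]
enqueue(50): [2, 22, 50]
enqueue(17): [2, 22, 50, 17]
enqueue(56): [2, 22, 50, 17, 56]
enqueue(19): [2, 22, 50, 17, 56, 19]
enqueue(55): [2, 22, 50, 17, 56, 19, 55]
enqueue(44): [2, 22, 50, 17, 56, 19, 55, 44]
enqueue(52): [2, 22, 50, 17, 56, 19, 55, 44, 52]
enqueue(50): [2, 22, 50, 17, 56, 19, 55, 44, 52, 50]
enqueue(54): [2, 22, 50, 17, 56, 19, 55, 44, 52, 50, 54]

Answer: 2 22 50 17 56 19 55 44 52 50 54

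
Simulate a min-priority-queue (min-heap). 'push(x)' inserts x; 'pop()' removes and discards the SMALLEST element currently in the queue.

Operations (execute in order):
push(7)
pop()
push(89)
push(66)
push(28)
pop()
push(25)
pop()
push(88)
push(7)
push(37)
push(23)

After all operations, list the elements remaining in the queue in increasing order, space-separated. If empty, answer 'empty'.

push(7): heap contents = [7]
pop() → 7: heap contents = []
push(89): heap contents = [89]
push(66): heap contents = [66, 89]
push(28): heap contents = [28, 66, 89]
pop() → 28: heap contents = [66, 89]
push(25): heap contents = [25, 66, 89]
pop() → 25: heap contents = [66, 89]
push(88): heap contents = [66, 88, 89]
push(7): heap contents = [7, 66, 88, 89]
push(37): heap contents = [7, 37, 66, 88, 89]
push(23): heap contents = [7, 23, 37, 66, 88, 89]

Answer: 7 23 37 66 88 89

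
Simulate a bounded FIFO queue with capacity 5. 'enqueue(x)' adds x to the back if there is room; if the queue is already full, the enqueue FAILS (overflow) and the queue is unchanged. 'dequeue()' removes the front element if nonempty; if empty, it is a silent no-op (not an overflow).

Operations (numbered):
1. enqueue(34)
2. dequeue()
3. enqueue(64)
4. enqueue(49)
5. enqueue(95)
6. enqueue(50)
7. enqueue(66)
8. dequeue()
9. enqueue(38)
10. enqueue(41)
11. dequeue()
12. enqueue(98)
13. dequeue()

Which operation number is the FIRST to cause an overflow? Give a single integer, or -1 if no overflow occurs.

Answer: 10

Derivation:
1. enqueue(34): size=1
2. dequeue(): size=0
3. enqueue(64): size=1
4. enqueue(49): size=2
5. enqueue(95): size=3
6. enqueue(50): size=4
7. enqueue(66): size=5
8. dequeue(): size=4
9. enqueue(38): size=5
10. enqueue(41): size=5=cap → OVERFLOW (fail)
11. dequeue(): size=4
12. enqueue(98): size=5
13. dequeue(): size=4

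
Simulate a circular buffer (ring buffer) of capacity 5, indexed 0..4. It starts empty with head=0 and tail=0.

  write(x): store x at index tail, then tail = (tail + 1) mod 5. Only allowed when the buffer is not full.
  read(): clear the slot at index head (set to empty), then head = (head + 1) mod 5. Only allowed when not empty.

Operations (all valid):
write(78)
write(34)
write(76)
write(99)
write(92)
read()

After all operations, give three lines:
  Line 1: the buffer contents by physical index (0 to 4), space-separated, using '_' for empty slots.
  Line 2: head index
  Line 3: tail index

Answer: _ 34 76 99 92
1
0

Derivation:
write(78): buf=[78 _ _ _ _], head=0, tail=1, size=1
write(34): buf=[78 34 _ _ _], head=0, tail=2, size=2
write(76): buf=[78 34 76 _ _], head=0, tail=3, size=3
write(99): buf=[78 34 76 99 _], head=0, tail=4, size=4
write(92): buf=[78 34 76 99 92], head=0, tail=0, size=5
read(): buf=[_ 34 76 99 92], head=1, tail=0, size=4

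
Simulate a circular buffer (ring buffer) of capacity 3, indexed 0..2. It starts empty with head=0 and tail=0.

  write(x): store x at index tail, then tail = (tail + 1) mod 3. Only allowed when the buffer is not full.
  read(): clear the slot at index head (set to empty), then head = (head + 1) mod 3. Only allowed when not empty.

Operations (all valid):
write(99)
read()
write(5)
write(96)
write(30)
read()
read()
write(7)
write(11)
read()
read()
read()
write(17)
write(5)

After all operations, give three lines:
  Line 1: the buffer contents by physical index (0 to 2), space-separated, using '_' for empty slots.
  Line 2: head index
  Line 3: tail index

Answer: 17 5 _
0
2

Derivation:
write(99): buf=[99 _ _], head=0, tail=1, size=1
read(): buf=[_ _ _], head=1, tail=1, size=0
write(5): buf=[_ 5 _], head=1, tail=2, size=1
write(96): buf=[_ 5 96], head=1, tail=0, size=2
write(30): buf=[30 5 96], head=1, tail=1, size=3
read(): buf=[30 _ 96], head=2, tail=1, size=2
read(): buf=[30 _ _], head=0, tail=1, size=1
write(7): buf=[30 7 _], head=0, tail=2, size=2
write(11): buf=[30 7 11], head=0, tail=0, size=3
read(): buf=[_ 7 11], head=1, tail=0, size=2
read(): buf=[_ _ 11], head=2, tail=0, size=1
read(): buf=[_ _ _], head=0, tail=0, size=0
write(17): buf=[17 _ _], head=0, tail=1, size=1
write(5): buf=[17 5 _], head=0, tail=2, size=2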